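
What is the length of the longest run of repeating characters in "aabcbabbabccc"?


Input: "aabcbabbabccc"
Scanning for longest run:
  Position 1 ('a'): continues run of 'a', length=2
  Position 2 ('b'): new char, reset run to 1
  Position 3 ('c'): new char, reset run to 1
  Position 4 ('b'): new char, reset run to 1
  Position 5 ('a'): new char, reset run to 1
  Position 6 ('b'): new char, reset run to 1
  Position 7 ('b'): continues run of 'b', length=2
  Position 8 ('a'): new char, reset run to 1
  Position 9 ('b'): new char, reset run to 1
  Position 10 ('c'): new char, reset run to 1
  Position 11 ('c'): continues run of 'c', length=2
  Position 12 ('c'): continues run of 'c', length=3
Longest run: 'c' with length 3

3


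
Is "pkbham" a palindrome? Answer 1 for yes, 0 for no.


Input: pkbham
Reversed: mahbkp
  Compare pos 0 ('p') with pos 5 ('m'): MISMATCH
  Compare pos 1 ('k') with pos 4 ('a'): MISMATCH
  Compare pos 2 ('b') with pos 3 ('h'): MISMATCH
Result: not a palindrome

0


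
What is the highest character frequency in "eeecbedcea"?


Input: eeecbedcea
Character counts:
  'a': 1
  'b': 1
  'c': 2
  'd': 1
  'e': 5
Maximum frequency: 5

5


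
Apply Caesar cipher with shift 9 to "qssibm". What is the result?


Caesar cipher: shift "qssibm" by 9
  'q' (pos 16) + 9 = pos 25 = 'z'
  's' (pos 18) + 9 = pos 1 = 'b'
  's' (pos 18) + 9 = pos 1 = 'b'
  'i' (pos 8) + 9 = pos 17 = 'r'
  'b' (pos 1) + 9 = pos 10 = 'k'
  'm' (pos 12) + 9 = pos 21 = 'v'
Result: zbbrkv

zbbrkv


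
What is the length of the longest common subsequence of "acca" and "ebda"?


LCS of "acca" and "ebda"
DP table:
           e    b    d    a
      0    0    0    0    0
  a   0    0    0    0    1
  c   0    0    0    0    1
  c   0    0    0    0    1
  a   0    0    0    0    1
LCS length = dp[4][4] = 1

1


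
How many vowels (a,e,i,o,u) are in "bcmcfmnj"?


Input: bcmcfmnj
Checking each character:
  'b' at position 0: consonant
  'c' at position 1: consonant
  'm' at position 2: consonant
  'c' at position 3: consonant
  'f' at position 4: consonant
  'm' at position 5: consonant
  'n' at position 6: consonant
  'j' at position 7: consonant
Total vowels: 0

0


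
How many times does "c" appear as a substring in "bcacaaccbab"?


Searching for "c" in "bcacaaccbab"
Scanning each position:
  Position 0: "b" => no
  Position 1: "c" => MATCH
  Position 2: "a" => no
  Position 3: "c" => MATCH
  Position 4: "a" => no
  Position 5: "a" => no
  Position 6: "c" => MATCH
  Position 7: "c" => MATCH
  Position 8: "b" => no
  Position 9: "a" => no
  Position 10: "b" => no
Total occurrences: 4

4


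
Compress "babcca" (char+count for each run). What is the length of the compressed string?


Input: babcca
Runs:
  'b' x 1 => "b1"
  'a' x 1 => "a1"
  'b' x 1 => "b1"
  'c' x 2 => "c2"
  'a' x 1 => "a1"
Compressed: "b1a1b1c2a1"
Compressed length: 10

10


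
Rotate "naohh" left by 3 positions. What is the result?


Input: "naohh", rotate left by 3
First 3 characters: "nao"
Remaining characters: "hh"
Concatenate remaining + first: "hh" + "nao" = "hhnao"

hhnao


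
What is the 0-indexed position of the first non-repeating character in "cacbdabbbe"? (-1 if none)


Input: cacbdabbbe
Character frequencies:
  'a': 2
  'b': 4
  'c': 2
  'd': 1
  'e': 1
Scanning left to right for freq == 1:
  Position 0 ('c'): freq=2, skip
  Position 1 ('a'): freq=2, skip
  Position 2 ('c'): freq=2, skip
  Position 3 ('b'): freq=4, skip
  Position 4 ('d'): unique! => answer = 4

4


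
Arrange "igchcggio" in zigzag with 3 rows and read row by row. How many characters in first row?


Zigzag "igchcggio" into 3 rows:
Placing characters:
  'i' => row 0
  'g' => row 1
  'c' => row 2
  'h' => row 1
  'c' => row 0
  'g' => row 1
  'g' => row 2
  'i' => row 1
  'o' => row 0
Rows:
  Row 0: "ico"
  Row 1: "ghgi"
  Row 2: "cg"
First row length: 3

3


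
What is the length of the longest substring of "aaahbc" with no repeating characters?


Input: "aaahbc"
Sliding window (track last position of each char):
  Position 0 ('a'): window [0,0] length 1 -- new best
  Position 1 ('a'): repeat (last at 0), move window start to 1
  Position 1 ('a'): window [1,1] length 1
  Position 2 ('a'): repeat (last at 1), move window start to 2
  Position 2 ('a'): window [2,2] length 1
  Position 3 ('h'): window [2,3] length 2 -- new best
  Position 4 ('b'): window [2,4] length 3 -- new best
  Position 5 ('c'): window [2,5] length 4 -- new best
Longest substring with no repeats: "ahbc" with length 4

4


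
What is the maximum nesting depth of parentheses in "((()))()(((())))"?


Input: "((()))()(((())))"
Tracking depth:
  Position 0 '(': depth becomes 1
  Position 1 '(': depth becomes 2
  Position 2 '(': depth becomes 3
  Position 3 ')': depth becomes 2
  Position 4 ')': depth becomes 1
  Position 5 ')': depth becomes 0
  Position 6 '(': depth becomes 1
  Position 7 ')': depth becomes 0
  Position 8 '(': depth becomes 1
  Position 9 '(': depth becomes 2
  Position 10 '(': depth becomes 3
  Position 11 '(': depth becomes 4
  Position 12 ')': depth becomes 3
  Position 13 ')': depth becomes 2
  Position 14 ')': depth becomes 1
  Position 15 ')': depth becomes 0
Maximum depth reached: 4

4


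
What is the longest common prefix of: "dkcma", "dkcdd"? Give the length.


Words: dkcma, dkcdd
  Position 0: all 'd' => match
  Position 1: all 'k' => match
  Position 2: all 'c' => match
  Position 3: ('m', 'd') => mismatch, stop
LCP = "dkc" (length 3)

3


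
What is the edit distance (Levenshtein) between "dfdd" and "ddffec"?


Computing edit distance: "dfdd" -> "ddffec"
DP table:
           d    d    f    f    e    c
      0    1    2    3    4    5    6
  d   1    0    1    2    3    4    5
  f   2    1    1    1    2    3    4
  d   3    2    1    2    2    3    4
  d   4    3    2    2    3    3    4
Edit distance = dp[4][6] = 4

4


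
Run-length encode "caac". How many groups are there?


Input: caac
Scanning for consecutive runs:
  Group 1: 'c' x 1 (positions 0-0)
  Group 2: 'a' x 2 (positions 1-2)
  Group 3: 'c' x 1 (positions 3-3)
Total groups: 3

3


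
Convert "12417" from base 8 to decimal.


Input: "12417" in base 8
Positional expansion:
  Digit '1' (value 1) x 8^4 = 4096
  Digit '2' (value 2) x 8^3 = 1024
  Digit '4' (value 4) x 8^2 = 256
  Digit '1' (value 1) x 8^1 = 8
  Digit '7' (value 7) x 8^0 = 7
Sum = 5391

5391


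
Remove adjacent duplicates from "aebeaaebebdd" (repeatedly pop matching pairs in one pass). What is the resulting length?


Input: aebeaaebebdd
Stack-based adjacent duplicate removal:
  Read 'a': push. Stack: a
  Read 'e': push. Stack: ae
  Read 'b': push. Stack: aeb
  Read 'e': push. Stack: aebe
  Read 'a': push. Stack: aebea
  Read 'a': matches stack top 'a' => pop. Stack: aebe
  Read 'e': matches stack top 'e' => pop. Stack: aeb
  Read 'b': matches stack top 'b' => pop. Stack: ae
  Read 'e': matches stack top 'e' => pop. Stack: a
  Read 'b': push. Stack: ab
  Read 'd': push. Stack: abd
  Read 'd': matches stack top 'd' => pop. Stack: ab
Final stack: "ab" (length 2)

2


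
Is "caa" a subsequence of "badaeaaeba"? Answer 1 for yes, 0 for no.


Check if "caa" is a subsequence of "badaeaaeba"
Greedy scan:
  Position 0 ('b'): no match needed
  Position 1 ('a'): no match needed
  Position 2 ('d'): no match needed
  Position 3 ('a'): no match needed
  Position 4 ('e'): no match needed
  Position 5 ('a'): no match needed
  Position 6 ('a'): no match needed
  Position 7 ('e'): no match needed
  Position 8 ('b'): no match needed
  Position 9 ('a'): no match needed
Only matched 0/3 characters => not a subsequence

0


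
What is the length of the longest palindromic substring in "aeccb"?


Input: "aeccb"
Checking substrings for palindromes:
  [2:4] "cc" (len 2) => palindrome
Longest palindromic substring: "cc" with length 2

2


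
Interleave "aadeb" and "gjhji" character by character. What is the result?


Interleaving "aadeb" and "gjhji":
  Position 0: 'a' from first, 'g' from second => "ag"
  Position 1: 'a' from first, 'j' from second => "aj"
  Position 2: 'd' from first, 'h' from second => "dh"
  Position 3: 'e' from first, 'j' from second => "ej"
  Position 4: 'b' from first, 'i' from second => "bi"
Result: agajdhejbi

agajdhejbi


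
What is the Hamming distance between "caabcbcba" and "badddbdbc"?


Comparing "caabcbcba" and "badddbdbc" position by position:
  Position 0: 'c' vs 'b' => differ
  Position 1: 'a' vs 'a' => same
  Position 2: 'a' vs 'd' => differ
  Position 3: 'b' vs 'd' => differ
  Position 4: 'c' vs 'd' => differ
  Position 5: 'b' vs 'b' => same
  Position 6: 'c' vs 'd' => differ
  Position 7: 'b' vs 'b' => same
  Position 8: 'a' vs 'c' => differ
Total differences (Hamming distance): 6

6


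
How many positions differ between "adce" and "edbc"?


Comparing "adce" and "edbc" position by position:
  Position 0: 'a' vs 'e' => DIFFER
  Position 1: 'd' vs 'd' => same
  Position 2: 'c' vs 'b' => DIFFER
  Position 3: 'e' vs 'c' => DIFFER
Positions that differ: 3

3


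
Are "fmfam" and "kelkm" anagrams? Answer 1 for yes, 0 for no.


Strings: "fmfam", "kelkm"
Sorted first:  affmm
Sorted second: ekklm
Differ at position 0: 'a' vs 'e' => not anagrams

0


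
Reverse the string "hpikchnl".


Input: hpikchnl
Reading characters right to left:
  Position 7: 'l'
  Position 6: 'n'
  Position 5: 'h'
  Position 4: 'c'
  Position 3: 'k'
  Position 2: 'i'
  Position 1: 'p'
  Position 0: 'h'
Reversed: lnhckiph

lnhckiph


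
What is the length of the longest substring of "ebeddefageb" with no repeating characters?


Input: "ebeddefageb"
Sliding window (track last position of each char):
  Position 0 ('e'): window [0,0] length 1 -- new best
  Position 1 ('b'): window [0,1] length 2 -- new best
  Position 2 ('e'): repeat (last at 0), move window start to 1
  Position 2 ('e'): window [1,2] length 2
  Position 3 ('d'): window [1,3] length 3 -- new best
  Position 4 ('d'): repeat (last at 3), move window start to 4
  Position 4 ('d'): window [4,4] length 1
  Position 5 ('e'): window [4,5] length 2
  Position 6 ('f'): window [4,6] length 3
  Position 7 ('a'): window [4,7] length 4 -- new best
  Position 8 ('g'): window [4,8] length 5 -- new best
  Position 9 ('e'): repeat (last at 5), move window start to 6
  Position 9 ('e'): window [6,9] length 4
  Position 10 ('b'): window [6,10] length 5
Longest substring with no repeats: "defag" with length 5

5


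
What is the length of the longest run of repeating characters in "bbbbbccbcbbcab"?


Input: "bbbbbccbcbbcab"
Scanning for longest run:
  Position 1 ('b'): continues run of 'b', length=2
  Position 2 ('b'): continues run of 'b', length=3
  Position 3 ('b'): continues run of 'b', length=4
  Position 4 ('b'): continues run of 'b', length=5
  Position 5 ('c'): new char, reset run to 1
  Position 6 ('c'): continues run of 'c', length=2
  Position 7 ('b'): new char, reset run to 1
  Position 8 ('c'): new char, reset run to 1
  Position 9 ('b'): new char, reset run to 1
  Position 10 ('b'): continues run of 'b', length=2
  Position 11 ('c'): new char, reset run to 1
  Position 12 ('a'): new char, reset run to 1
  Position 13 ('b'): new char, reset run to 1
Longest run: 'b' with length 5

5


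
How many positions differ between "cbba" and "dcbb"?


Comparing "cbba" and "dcbb" position by position:
  Position 0: 'c' vs 'd' => DIFFER
  Position 1: 'b' vs 'c' => DIFFER
  Position 2: 'b' vs 'b' => same
  Position 3: 'a' vs 'b' => DIFFER
Positions that differ: 3

3


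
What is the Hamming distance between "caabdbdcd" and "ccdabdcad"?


Comparing "caabdbdcd" and "ccdabdcad" position by position:
  Position 0: 'c' vs 'c' => same
  Position 1: 'a' vs 'c' => differ
  Position 2: 'a' vs 'd' => differ
  Position 3: 'b' vs 'a' => differ
  Position 4: 'd' vs 'b' => differ
  Position 5: 'b' vs 'd' => differ
  Position 6: 'd' vs 'c' => differ
  Position 7: 'c' vs 'a' => differ
  Position 8: 'd' vs 'd' => same
Total differences (Hamming distance): 7

7


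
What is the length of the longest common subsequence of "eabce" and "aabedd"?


LCS of "eabce" and "aabedd"
DP table:
           a    a    b    e    d    d
      0    0    0    0    0    0    0
  e   0    0    0    0    1    1    1
  a   0    1    1    1    1    1    1
  b   0    1    1    2    2    2    2
  c   0    1    1    2    2    2    2
  e   0    1    1    2    3    3    3
LCS length = dp[5][6] = 3

3


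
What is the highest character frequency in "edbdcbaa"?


Input: edbdcbaa
Character counts:
  'a': 2
  'b': 2
  'c': 1
  'd': 2
  'e': 1
Maximum frequency: 2

2


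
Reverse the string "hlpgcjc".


Input: hlpgcjc
Reading characters right to left:
  Position 6: 'c'
  Position 5: 'j'
  Position 4: 'c'
  Position 3: 'g'
  Position 2: 'p'
  Position 1: 'l'
  Position 0: 'h'
Reversed: cjcgplh

cjcgplh


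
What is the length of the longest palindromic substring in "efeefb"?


Input: "efeefb"
Checking substrings for palindromes:
  [1:5] "feef" (len 4) => palindrome
  [0:3] "efe" (len 3) => palindrome
  [2:4] "ee" (len 2) => palindrome
Longest palindromic substring: "feef" with length 4

4


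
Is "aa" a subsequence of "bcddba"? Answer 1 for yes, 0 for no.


Check if "aa" is a subsequence of "bcddba"
Greedy scan:
  Position 0 ('b'): no match needed
  Position 1 ('c'): no match needed
  Position 2 ('d'): no match needed
  Position 3 ('d'): no match needed
  Position 4 ('b'): no match needed
  Position 5 ('a'): matches sub[0] = 'a'
Only matched 1/2 characters => not a subsequence

0


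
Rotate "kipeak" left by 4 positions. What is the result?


Input: "kipeak", rotate left by 4
First 4 characters: "kipe"
Remaining characters: "ak"
Concatenate remaining + first: "ak" + "kipe" = "akkipe"

akkipe


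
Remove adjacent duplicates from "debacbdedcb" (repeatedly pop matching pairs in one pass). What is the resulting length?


Input: debacbdedcb
Stack-based adjacent duplicate removal:
  Read 'd': push. Stack: d
  Read 'e': push. Stack: de
  Read 'b': push. Stack: deb
  Read 'a': push. Stack: deba
  Read 'c': push. Stack: debac
  Read 'b': push. Stack: debacb
  Read 'd': push. Stack: debacbd
  Read 'e': push. Stack: debacbde
  Read 'd': push. Stack: debacbded
  Read 'c': push. Stack: debacbdedc
  Read 'b': push. Stack: debacbdedcb
Final stack: "debacbdedcb" (length 11)

11


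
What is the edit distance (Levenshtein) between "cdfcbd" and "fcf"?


Computing edit distance: "cdfcbd" -> "fcf"
DP table:
           f    c    f
      0    1    2    3
  c   1    1    1    2
  d   2    2    2    2
  f   3    2    3    2
  c   4    3    2    3
  b   5    4    3    3
  d   6    5    4    4
Edit distance = dp[6][3] = 4

4


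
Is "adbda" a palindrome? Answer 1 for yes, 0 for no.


Input: adbda
Reversed: adbda
  Compare pos 0 ('a') with pos 4 ('a'): match
  Compare pos 1 ('d') with pos 3 ('d'): match
Result: palindrome

1


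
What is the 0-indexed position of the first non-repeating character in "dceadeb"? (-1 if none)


Input: dceadeb
Character frequencies:
  'a': 1
  'b': 1
  'c': 1
  'd': 2
  'e': 2
Scanning left to right for freq == 1:
  Position 0 ('d'): freq=2, skip
  Position 1 ('c'): unique! => answer = 1

1


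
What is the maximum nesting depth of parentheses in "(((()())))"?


Input: "(((()())))"
Tracking depth:
  Position 0 '(': depth becomes 1
  Position 1 '(': depth becomes 2
  Position 2 '(': depth becomes 3
  Position 3 '(': depth becomes 4
  Position 4 ')': depth becomes 3
  Position 5 '(': depth becomes 4
  Position 6 ')': depth becomes 3
  Position 7 ')': depth becomes 2
  Position 8 ')': depth becomes 1
  Position 9 ')': depth becomes 0
Maximum depth reached: 4

4


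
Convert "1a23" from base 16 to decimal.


Input: "1a23" in base 16
Positional expansion:
  Digit '1' (value 1) x 16^3 = 4096
  Digit 'a' (value 10) x 16^2 = 2560
  Digit '2' (value 2) x 16^1 = 32
  Digit '3' (value 3) x 16^0 = 3
Sum = 6691

6691


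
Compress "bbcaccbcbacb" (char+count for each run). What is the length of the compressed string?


Input: bbcaccbcbacb
Runs:
  'b' x 2 => "b2"
  'c' x 1 => "c1"
  'a' x 1 => "a1"
  'c' x 2 => "c2"
  'b' x 1 => "b1"
  'c' x 1 => "c1"
  'b' x 1 => "b1"
  'a' x 1 => "a1"
  'c' x 1 => "c1"
  'b' x 1 => "b1"
Compressed: "b2c1a1c2b1c1b1a1c1b1"
Compressed length: 20

20


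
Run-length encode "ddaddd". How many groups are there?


Input: ddaddd
Scanning for consecutive runs:
  Group 1: 'd' x 2 (positions 0-1)
  Group 2: 'a' x 1 (positions 2-2)
  Group 3: 'd' x 3 (positions 3-5)
Total groups: 3

3


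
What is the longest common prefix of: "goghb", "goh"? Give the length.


Words: goghb, goh
  Position 0: all 'g' => match
  Position 1: all 'o' => match
  Position 2: ('g', 'h') => mismatch, stop
LCP = "go" (length 2)

2


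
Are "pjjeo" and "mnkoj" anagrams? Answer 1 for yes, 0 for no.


Strings: "pjjeo", "mnkoj"
Sorted first:  ejjop
Sorted second: jkmno
Differ at position 0: 'e' vs 'j' => not anagrams

0


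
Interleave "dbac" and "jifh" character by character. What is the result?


Interleaving "dbac" and "jifh":
  Position 0: 'd' from first, 'j' from second => "dj"
  Position 1: 'b' from first, 'i' from second => "bi"
  Position 2: 'a' from first, 'f' from second => "af"
  Position 3: 'c' from first, 'h' from second => "ch"
Result: djbiafch

djbiafch


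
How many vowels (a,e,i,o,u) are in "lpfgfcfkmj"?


Input: lpfgfcfkmj
Checking each character:
  'l' at position 0: consonant
  'p' at position 1: consonant
  'f' at position 2: consonant
  'g' at position 3: consonant
  'f' at position 4: consonant
  'c' at position 5: consonant
  'f' at position 6: consonant
  'k' at position 7: consonant
  'm' at position 8: consonant
  'j' at position 9: consonant
Total vowels: 0

0


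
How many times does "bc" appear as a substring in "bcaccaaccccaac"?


Searching for "bc" in "bcaccaaccccaac"
Scanning each position:
  Position 0: "bc" => MATCH
  Position 1: "ca" => no
  Position 2: "ac" => no
  Position 3: "cc" => no
  Position 4: "ca" => no
  Position 5: "aa" => no
  Position 6: "ac" => no
  Position 7: "cc" => no
  Position 8: "cc" => no
  Position 9: "cc" => no
  Position 10: "ca" => no
  Position 11: "aa" => no
  Position 12: "ac" => no
Total occurrences: 1

1


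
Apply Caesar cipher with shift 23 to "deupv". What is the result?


Caesar cipher: shift "deupv" by 23
  'd' (pos 3) + 23 = pos 0 = 'a'
  'e' (pos 4) + 23 = pos 1 = 'b'
  'u' (pos 20) + 23 = pos 17 = 'r'
  'p' (pos 15) + 23 = pos 12 = 'm'
  'v' (pos 21) + 23 = pos 18 = 's'
Result: abrms

abrms


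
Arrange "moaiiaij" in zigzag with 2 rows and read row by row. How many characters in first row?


Zigzag "moaiiaij" into 2 rows:
Placing characters:
  'm' => row 0
  'o' => row 1
  'a' => row 0
  'i' => row 1
  'i' => row 0
  'a' => row 1
  'i' => row 0
  'j' => row 1
Rows:
  Row 0: "maii"
  Row 1: "oiaj"
First row length: 4

4


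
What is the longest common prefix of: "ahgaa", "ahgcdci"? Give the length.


Words: ahgaa, ahgcdci
  Position 0: all 'a' => match
  Position 1: all 'h' => match
  Position 2: all 'g' => match
  Position 3: ('a', 'c') => mismatch, stop
LCP = "ahg" (length 3)

3


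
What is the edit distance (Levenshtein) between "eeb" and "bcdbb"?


Computing edit distance: "eeb" -> "bcdbb"
DP table:
           b    c    d    b    b
      0    1    2    3    4    5
  e   1    1    2    3    4    5
  e   2    2    2    3    4    5
  b   3    2    3    3    3    4
Edit distance = dp[3][5] = 4

4


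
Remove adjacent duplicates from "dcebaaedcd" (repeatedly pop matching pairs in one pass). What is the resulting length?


Input: dcebaaedcd
Stack-based adjacent duplicate removal:
  Read 'd': push. Stack: d
  Read 'c': push. Stack: dc
  Read 'e': push. Stack: dce
  Read 'b': push. Stack: dceb
  Read 'a': push. Stack: dceba
  Read 'a': matches stack top 'a' => pop. Stack: dceb
  Read 'e': push. Stack: dcebe
  Read 'd': push. Stack: dcebed
  Read 'c': push. Stack: dcebedc
  Read 'd': push. Stack: dcebedcd
Final stack: "dcebedcd" (length 8)

8


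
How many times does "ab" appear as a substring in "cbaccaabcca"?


Searching for "ab" in "cbaccaabcca"
Scanning each position:
  Position 0: "cb" => no
  Position 1: "ba" => no
  Position 2: "ac" => no
  Position 3: "cc" => no
  Position 4: "ca" => no
  Position 5: "aa" => no
  Position 6: "ab" => MATCH
  Position 7: "bc" => no
  Position 8: "cc" => no
  Position 9: "ca" => no
Total occurrences: 1

1


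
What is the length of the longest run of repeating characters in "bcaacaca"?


Input: "bcaacaca"
Scanning for longest run:
  Position 1 ('c'): new char, reset run to 1
  Position 2 ('a'): new char, reset run to 1
  Position 3 ('a'): continues run of 'a', length=2
  Position 4 ('c'): new char, reset run to 1
  Position 5 ('a'): new char, reset run to 1
  Position 6 ('c'): new char, reset run to 1
  Position 7 ('a'): new char, reset run to 1
Longest run: 'a' with length 2

2


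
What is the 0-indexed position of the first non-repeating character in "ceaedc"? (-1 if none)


Input: ceaedc
Character frequencies:
  'a': 1
  'c': 2
  'd': 1
  'e': 2
Scanning left to right for freq == 1:
  Position 0 ('c'): freq=2, skip
  Position 1 ('e'): freq=2, skip
  Position 2 ('a'): unique! => answer = 2

2


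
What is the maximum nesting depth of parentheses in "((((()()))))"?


Input: "((((()()))))"
Tracking depth:
  Position 0 '(': depth becomes 1
  Position 1 '(': depth becomes 2
  Position 2 '(': depth becomes 3
  Position 3 '(': depth becomes 4
  Position 4 '(': depth becomes 5
  Position 5 ')': depth becomes 4
  Position 6 '(': depth becomes 5
  Position 7 ')': depth becomes 4
  Position 8 ')': depth becomes 3
  Position 9 ')': depth becomes 2
  Position 10 ')': depth becomes 1
  Position 11 ')': depth becomes 0
Maximum depth reached: 5

5


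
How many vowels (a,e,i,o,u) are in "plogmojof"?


Input: plogmojof
Checking each character:
  'p' at position 0: consonant
  'l' at position 1: consonant
  'o' at position 2: vowel (running total: 1)
  'g' at position 3: consonant
  'm' at position 4: consonant
  'o' at position 5: vowel (running total: 2)
  'j' at position 6: consonant
  'o' at position 7: vowel (running total: 3)
  'f' at position 8: consonant
Total vowels: 3

3


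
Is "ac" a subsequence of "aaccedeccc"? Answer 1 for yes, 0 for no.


Check if "ac" is a subsequence of "aaccedeccc"
Greedy scan:
  Position 0 ('a'): matches sub[0] = 'a'
  Position 1 ('a'): no match needed
  Position 2 ('c'): matches sub[1] = 'c'
  Position 3 ('c'): no match needed
  Position 4 ('e'): no match needed
  Position 5 ('d'): no match needed
  Position 6 ('e'): no match needed
  Position 7 ('c'): no match needed
  Position 8 ('c'): no match needed
  Position 9 ('c'): no match needed
All 2 characters matched => is a subsequence

1


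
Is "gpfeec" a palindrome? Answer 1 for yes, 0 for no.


Input: gpfeec
Reversed: ceefpg
  Compare pos 0 ('g') with pos 5 ('c'): MISMATCH
  Compare pos 1 ('p') with pos 4 ('e'): MISMATCH
  Compare pos 2 ('f') with pos 3 ('e'): MISMATCH
Result: not a palindrome

0


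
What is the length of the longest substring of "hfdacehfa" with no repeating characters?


Input: "hfdacehfa"
Sliding window (track last position of each char):
  Position 0 ('h'): window [0,0] length 1 -- new best
  Position 1 ('f'): window [0,1] length 2 -- new best
  Position 2 ('d'): window [0,2] length 3 -- new best
  Position 3 ('a'): window [0,3] length 4 -- new best
  Position 4 ('c'): window [0,4] length 5 -- new best
  Position 5 ('e'): window [0,5] length 6 -- new best
  Position 6 ('h'): repeat (last at 0), move window start to 1
  Position 6 ('h'): window [1,6] length 6
  Position 7 ('f'): repeat (last at 1), move window start to 2
  Position 7 ('f'): window [2,7] length 6
  Position 8 ('a'): repeat (last at 3), move window start to 4
  Position 8 ('a'): window [4,8] length 5
Longest substring with no repeats: "hfdace" with length 6

6


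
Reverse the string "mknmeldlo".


Input: mknmeldlo
Reading characters right to left:
  Position 8: 'o'
  Position 7: 'l'
  Position 6: 'd'
  Position 5: 'l'
  Position 4: 'e'
  Position 3: 'm'
  Position 2: 'n'
  Position 1: 'k'
  Position 0: 'm'
Reversed: oldlemnkm

oldlemnkm


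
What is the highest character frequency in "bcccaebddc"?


Input: bcccaebddc
Character counts:
  'a': 1
  'b': 2
  'c': 4
  'd': 2
  'e': 1
Maximum frequency: 4

4


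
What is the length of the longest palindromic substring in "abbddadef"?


Input: "abbddadef"
Checking substrings for palindromes:
  [4:7] "dad" (len 3) => palindrome
  [1:3] "bb" (len 2) => palindrome
  [3:5] "dd" (len 2) => palindrome
Longest palindromic substring: "dad" with length 3

3


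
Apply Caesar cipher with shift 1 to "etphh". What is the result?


Caesar cipher: shift "etphh" by 1
  'e' (pos 4) + 1 = pos 5 = 'f'
  't' (pos 19) + 1 = pos 20 = 'u'
  'p' (pos 15) + 1 = pos 16 = 'q'
  'h' (pos 7) + 1 = pos 8 = 'i'
  'h' (pos 7) + 1 = pos 8 = 'i'
Result: fuqii

fuqii


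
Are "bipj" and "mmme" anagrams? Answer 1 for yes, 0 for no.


Strings: "bipj", "mmme"
Sorted first:  bijp
Sorted second: emmm
Differ at position 0: 'b' vs 'e' => not anagrams

0


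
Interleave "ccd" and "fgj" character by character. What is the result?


Interleaving "ccd" and "fgj":
  Position 0: 'c' from first, 'f' from second => "cf"
  Position 1: 'c' from first, 'g' from second => "cg"
  Position 2: 'd' from first, 'j' from second => "dj"
Result: cfcgdj

cfcgdj


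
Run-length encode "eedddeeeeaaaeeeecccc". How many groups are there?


Input: eedddeeeeaaaeeeecccc
Scanning for consecutive runs:
  Group 1: 'e' x 2 (positions 0-1)
  Group 2: 'd' x 3 (positions 2-4)
  Group 3: 'e' x 4 (positions 5-8)
  Group 4: 'a' x 3 (positions 9-11)
  Group 5: 'e' x 4 (positions 12-15)
  Group 6: 'c' x 4 (positions 16-19)
Total groups: 6

6


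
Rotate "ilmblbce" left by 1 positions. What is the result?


Input: "ilmblbce", rotate left by 1
First 1 characters: "i"
Remaining characters: "lmblbce"
Concatenate remaining + first: "lmblbce" + "i" = "lmblbcei"

lmblbcei


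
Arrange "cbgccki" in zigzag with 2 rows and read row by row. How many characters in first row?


Zigzag "cbgccki" into 2 rows:
Placing characters:
  'c' => row 0
  'b' => row 1
  'g' => row 0
  'c' => row 1
  'c' => row 0
  'k' => row 1
  'i' => row 0
Rows:
  Row 0: "cgci"
  Row 1: "bck"
First row length: 4

4


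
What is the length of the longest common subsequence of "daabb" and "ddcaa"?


LCS of "daabb" and "ddcaa"
DP table:
           d    d    c    a    a
      0    0    0    0    0    0
  d   0    1    1    1    1    1
  a   0    1    1    1    2    2
  a   0    1    1    1    2    3
  b   0    1    1    1    2    3
  b   0    1    1    1    2    3
LCS length = dp[5][5] = 3

3


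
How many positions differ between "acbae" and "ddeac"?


Comparing "acbae" and "ddeac" position by position:
  Position 0: 'a' vs 'd' => DIFFER
  Position 1: 'c' vs 'd' => DIFFER
  Position 2: 'b' vs 'e' => DIFFER
  Position 3: 'a' vs 'a' => same
  Position 4: 'e' vs 'c' => DIFFER
Positions that differ: 4

4


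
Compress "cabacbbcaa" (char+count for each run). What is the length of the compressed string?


Input: cabacbbcaa
Runs:
  'c' x 1 => "c1"
  'a' x 1 => "a1"
  'b' x 1 => "b1"
  'a' x 1 => "a1"
  'c' x 1 => "c1"
  'b' x 2 => "b2"
  'c' x 1 => "c1"
  'a' x 2 => "a2"
Compressed: "c1a1b1a1c1b2c1a2"
Compressed length: 16

16


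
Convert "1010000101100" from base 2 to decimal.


Input: "1010000101100" in base 2
Positional expansion:
  Digit '1' (value 1) x 2^12 = 4096
  Digit '0' (value 0) x 2^11 = 0
  Digit '1' (value 1) x 2^10 = 1024
  Digit '0' (value 0) x 2^9 = 0
  Digit '0' (value 0) x 2^8 = 0
  Digit '0' (value 0) x 2^7 = 0
  Digit '0' (value 0) x 2^6 = 0
  Digit '1' (value 1) x 2^5 = 32
  Digit '0' (value 0) x 2^4 = 0
  Digit '1' (value 1) x 2^3 = 8
  Digit '1' (value 1) x 2^2 = 4
  Digit '0' (value 0) x 2^1 = 0
  Digit '0' (value 0) x 2^0 = 0
Sum = 5164

5164


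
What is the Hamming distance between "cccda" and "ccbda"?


Comparing "cccda" and "ccbda" position by position:
  Position 0: 'c' vs 'c' => same
  Position 1: 'c' vs 'c' => same
  Position 2: 'c' vs 'b' => differ
  Position 3: 'd' vs 'd' => same
  Position 4: 'a' vs 'a' => same
Total differences (Hamming distance): 1

1


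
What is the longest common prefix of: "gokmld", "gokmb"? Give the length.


Words: gokmld, gokmb
  Position 0: all 'g' => match
  Position 1: all 'o' => match
  Position 2: all 'k' => match
  Position 3: all 'm' => match
  Position 4: ('l', 'b') => mismatch, stop
LCP = "gokm" (length 4)

4


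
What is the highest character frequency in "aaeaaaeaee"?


Input: aaeaaaeaee
Character counts:
  'a': 6
  'e': 4
Maximum frequency: 6

6


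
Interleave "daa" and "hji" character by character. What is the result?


Interleaving "daa" and "hji":
  Position 0: 'd' from first, 'h' from second => "dh"
  Position 1: 'a' from first, 'j' from second => "aj"
  Position 2: 'a' from first, 'i' from second => "ai"
Result: dhajai

dhajai


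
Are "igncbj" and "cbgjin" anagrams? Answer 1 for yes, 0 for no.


Strings: "igncbj", "cbgjin"
Sorted first:  bcgijn
Sorted second: bcgijn
Sorted forms match => anagrams

1


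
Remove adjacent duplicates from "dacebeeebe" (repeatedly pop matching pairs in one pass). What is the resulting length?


Input: dacebeeebe
Stack-based adjacent duplicate removal:
  Read 'd': push. Stack: d
  Read 'a': push. Stack: da
  Read 'c': push. Stack: dac
  Read 'e': push. Stack: dace
  Read 'b': push. Stack: daceb
  Read 'e': push. Stack: dacebe
  Read 'e': matches stack top 'e' => pop. Stack: daceb
  Read 'e': push. Stack: dacebe
  Read 'b': push. Stack: dacebeb
  Read 'e': push. Stack: dacebebe
Final stack: "dacebebe" (length 8)

8


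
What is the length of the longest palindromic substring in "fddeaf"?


Input: "fddeaf"
Checking substrings for palindromes:
  [1:3] "dd" (len 2) => palindrome
Longest palindromic substring: "dd" with length 2

2


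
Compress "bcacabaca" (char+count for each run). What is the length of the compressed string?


Input: bcacabaca
Runs:
  'b' x 1 => "b1"
  'c' x 1 => "c1"
  'a' x 1 => "a1"
  'c' x 1 => "c1"
  'a' x 1 => "a1"
  'b' x 1 => "b1"
  'a' x 1 => "a1"
  'c' x 1 => "c1"
  'a' x 1 => "a1"
Compressed: "b1c1a1c1a1b1a1c1a1"
Compressed length: 18

18


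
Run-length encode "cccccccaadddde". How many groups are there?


Input: cccccccaadddde
Scanning for consecutive runs:
  Group 1: 'c' x 7 (positions 0-6)
  Group 2: 'a' x 2 (positions 7-8)
  Group 3: 'd' x 4 (positions 9-12)
  Group 4: 'e' x 1 (positions 13-13)
Total groups: 4

4


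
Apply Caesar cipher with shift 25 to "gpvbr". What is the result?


Caesar cipher: shift "gpvbr" by 25
  'g' (pos 6) + 25 = pos 5 = 'f'
  'p' (pos 15) + 25 = pos 14 = 'o'
  'v' (pos 21) + 25 = pos 20 = 'u'
  'b' (pos 1) + 25 = pos 0 = 'a'
  'r' (pos 17) + 25 = pos 16 = 'q'
Result: fouaq

fouaq


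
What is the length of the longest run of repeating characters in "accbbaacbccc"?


Input: "accbbaacbccc"
Scanning for longest run:
  Position 1 ('c'): new char, reset run to 1
  Position 2 ('c'): continues run of 'c', length=2
  Position 3 ('b'): new char, reset run to 1
  Position 4 ('b'): continues run of 'b', length=2
  Position 5 ('a'): new char, reset run to 1
  Position 6 ('a'): continues run of 'a', length=2
  Position 7 ('c'): new char, reset run to 1
  Position 8 ('b'): new char, reset run to 1
  Position 9 ('c'): new char, reset run to 1
  Position 10 ('c'): continues run of 'c', length=2
  Position 11 ('c'): continues run of 'c', length=3
Longest run: 'c' with length 3

3


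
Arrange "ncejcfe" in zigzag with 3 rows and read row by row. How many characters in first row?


Zigzag "ncejcfe" into 3 rows:
Placing characters:
  'n' => row 0
  'c' => row 1
  'e' => row 2
  'j' => row 1
  'c' => row 0
  'f' => row 1
  'e' => row 2
Rows:
  Row 0: "nc"
  Row 1: "cjf"
  Row 2: "ee"
First row length: 2

2


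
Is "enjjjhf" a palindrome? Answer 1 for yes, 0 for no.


Input: enjjjhf
Reversed: fhjjjne
  Compare pos 0 ('e') with pos 6 ('f'): MISMATCH
  Compare pos 1 ('n') with pos 5 ('h'): MISMATCH
  Compare pos 2 ('j') with pos 4 ('j'): match
Result: not a palindrome

0


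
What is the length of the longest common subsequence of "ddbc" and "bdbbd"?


LCS of "ddbc" and "bdbbd"
DP table:
           b    d    b    b    d
      0    0    0    0    0    0
  d   0    0    1    1    1    1
  d   0    0    1    1    1    2
  b   0    1    1    2    2    2
  c   0    1    1    2    2    2
LCS length = dp[4][5] = 2

2


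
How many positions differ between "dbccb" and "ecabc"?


Comparing "dbccb" and "ecabc" position by position:
  Position 0: 'd' vs 'e' => DIFFER
  Position 1: 'b' vs 'c' => DIFFER
  Position 2: 'c' vs 'a' => DIFFER
  Position 3: 'c' vs 'b' => DIFFER
  Position 4: 'b' vs 'c' => DIFFER
Positions that differ: 5

5


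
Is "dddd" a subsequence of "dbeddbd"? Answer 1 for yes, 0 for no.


Check if "dddd" is a subsequence of "dbeddbd"
Greedy scan:
  Position 0 ('d'): matches sub[0] = 'd'
  Position 1 ('b'): no match needed
  Position 2 ('e'): no match needed
  Position 3 ('d'): matches sub[1] = 'd'
  Position 4 ('d'): matches sub[2] = 'd'
  Position 5 ('b'): no match needed
  Position 6 ('d'): matches sub[3] = 'd'
All 4 characters matched => is a subsequence

1


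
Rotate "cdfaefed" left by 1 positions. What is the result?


Input: "cdfaefed", rotate left by 1
First 1 characters: "c"
Remaining characters: "dfaefed"
Concatenate remaining + first: "dfaefed" + "c" = "dfaefedc"

dfaefedc


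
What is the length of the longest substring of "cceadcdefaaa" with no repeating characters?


Input: "cceadcdefaaa"
Sliding window (track last position of each char):
  Position 0 ('c'): window [0,0] length 1 -- new best
  Position 1 ('c'): repeat (last at 0), move window start to 1
  Position 1 ('c'): window [1,1] length 1
  Position 2 ('e'): window [1,2] length 2 -- new best
  Position 3 ('a'): window [1,3] length 3 -- new best
  Position 4 ('d'): window [1,4] length 4 -- new best
  Position 5 ('c'): repeat (last at 1), move window start to 2
  Position 5 ('c'): window [2,5] length 4
  Position 6 ('d'): repeat (last at 4), move window start to 5
  Position 6 ('d'): window [5,6] length 2
  Position 7 ('e'): window [5,7] length 3
  Position 8 ('f'): window [5,8] length 4
  Position 9 ('a'): window [5,9] length 5 -- new best
  Position 10 ('a'): repeat (last at 9), move window start to 10
  Position 10 ('a'): window [10,10] length 1
  Position 11 ('a'): repeat (last at 10), move window start to 11
  Position 11 ('a'): window [11,11] length 1
Longest substring with no repeats: "cdefa" with length 5

5


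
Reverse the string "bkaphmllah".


Input: bkaphmllah
Reading characters right to left:
  Position 9: 'h'
  Position 8: 'a'
  Position 7: 'l'
  Position 6: 'l'
  Position 5: 'm'
  Position 4: 'h'
  Position 3: 'p'
  Position 2: 'a'
  Position 1: 'k'
  Position 0: 'b'
Reversed: hallmhpakb

hallmhpakb


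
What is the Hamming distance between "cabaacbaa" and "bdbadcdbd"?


Comparing "cabaacbaa" and "bdbadcdbd" position by position:
  Position 0: 'c' vs 'b' => differ
  Position 1: 'a' vs 'd' => differ
  Position 2: 'b' vs 'b' => same
  Position 3: 'a' vs 'a' => same
  Position 4: 'a' vs 'd' => differ
  Position 5: 'c' vs 'c' => same
  Position 6: 'b' vs 'd' => differ
  Position 7: 'a' vs 'b' => differ
  Position 8: 'a' vs 'd' => differ
Total differences (Hamming distance): 6

6


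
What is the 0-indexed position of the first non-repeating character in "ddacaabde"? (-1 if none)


Input: ddacaabde
Character frequencies:
  'a': 3
  'b': 1
  'c': 1
  'd': 3
  'e': 1
Scanning left to right for freq == 1:
  Position 0 ('d'): freq=3, skip
  Position 1 ('d'): freq=3, skip
  Position 2 ('a'): freq=3, skip
  Position 3 ('c'): unique! => answer = 3

3


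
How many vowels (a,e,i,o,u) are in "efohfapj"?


Input: efohfapj
Checking each character:
  'e' at position 0: vowel (running total: 1)
  'f' at position 1: consonant
  'o' at position 2: vowel (running total: 2)
  'h' at position 3: consonant
  'f' at position 4: consonant
  'a' at position 5: vowel (running total: 3)
  'p' at position 6: consonant
  'j' at position 7: consonant
Total vowels: 3

3


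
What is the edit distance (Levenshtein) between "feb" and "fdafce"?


Computing edit distance: "feb" -> "fdafce"
DP table:
           f    d    a    f    c    e
      0    1    2    3    4    5    6
  f   1    0    1    2    3    4    5
  e   2    1    1    2    3    4    4
  b   3    2    2    2    3    4    5
Edit distance = dp[3][6] = 5

5


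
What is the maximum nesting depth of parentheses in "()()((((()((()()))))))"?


Input: "()()((((()((()()))))))"
Tracking depth:
  Position 0 '(': depth becomes 1
  Position 1 ')': depth becomes 0
  Position 2 '(': depth becomes 1
  Position 3 ')': depth becomes 0
  Position 4 '(': depth becomes 1
  Position 5 '(': depth becomes 2
  Position 6 '(': depth becomes 3
  Position 7 '(': depth becomes 4
  Position 8 '(': depth becomes 5
  Position 9 ')': depth becomes 4
  Position 10 '(': depth becomes 5
  Position 11 '(': depth becomes 6
  Position 12 '(': depth becomes 7
  Position 13 ')': depth becomes 6
  Position 14 '(': depth becomes 7
  Position 15 ')': depth becomes 6
  Position 16 ')': depth becomes 5
  Position 17 ')': depth becomes 4
  Position 18 ')': depth becomes 3
  Position 19 ')': depth becomes 2
  Position 20 ')': depth becomes 1
  Position 21 ')': depth becomes 0
Maximum depth reached: 7

7


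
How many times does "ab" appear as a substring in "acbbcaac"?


Searching for "ab" in "acbbcaac"
Scanning each position:
  Position 0: "ac" => no
  Position 1: "cb" => no
  Position 2: "bb" => no
  Position 3: "bc" => no
  Position 4: "ca" => no
  Position 5: "aa" => no
  Position 6: "ac" => no
Total occurrences: 0

0


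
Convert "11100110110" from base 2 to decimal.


Input: "11100110110" in base 2
Positional expansion:
  Digit '1' (value 1) x 2^10 = 1024
  Digit '1' (value 1) x 2^9 = 512
  Digit '1' (value 1) x 2^8 = 256
  Digit '0' (value 0) x 2^7 = 0
  Digit '0' (value 0) x 2^6 = 0
  Digit '1' (value 1) x 2^5 = 32
  Digit '1' (value 1) x 2^4 = 16
  Digit '0' (value 0) x 2^3 = 0
  Digit '1' (value 1) x 2^2 = 4
  Digit '1' (value 1) x 2^1 = 2
  Digit '0' (value 0) x 2^0 = 0
Sum = 1846

1846


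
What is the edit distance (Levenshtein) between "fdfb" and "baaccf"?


Computing edit distance: "fdfb" -> "baaccf"
DP table:
           b    a    a    c    c    f
      0    1    2    3    4    5    6
  f   1    1    2    3    4    5    5
  d   2    2    2    3    4    5    6
  f   3    3    3    3    4    5    5
  b   4    3    4    4    4    5    6
Edit distance = dp[4][6] = 6

6


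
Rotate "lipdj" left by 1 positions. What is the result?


Input: "lipdj", rotate left by 1
First 1 characters: "l"
Remaining characters: "ipdj"
Concatenate remaining + first: "ipdj" + "l" = "ipdjl"

ipdjl


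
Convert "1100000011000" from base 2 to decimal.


Input: "1100000011000" in base 2
Positional expansion:
  Digit '1' (value 1) x 2^12 = 4096
  Digit '1' (value 1) x 2^11 = 2048
  Digit '0' (value 0) x 2^10 = 0
  Digit '0' (value 0) x 2^9 = 0
  Digit '0' (value 0) x 2^8 = 0
  Digit '0' (value 0) x 2^7 = 0
  Digit '0' (value 0) x 2^6 = 0
  Digit '0' (value 0) x 2^5 = 0
  Digit '1' (value 1) x 2^4 = 16
  Digit '1' (value 1) x 2^3 = 8
  Digit '0' (value 0) x 2^2 = 0
  Digit '0' (value 0) x 2^1 = 0
  Digit '0' (value 0) x 2^0 = 0
Sum = 6168

6168


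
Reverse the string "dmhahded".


Input: dmhahded
Reading characters right to left:
  Position 7: 'd'
  Position 6: 'e'
  Position 5: 'd'
  Position 4: 'h'
  Position 3: 'a'
  Position 2: 'h'
  Position 1: 'm'
  Position 0: 'd'
Reversed: dedhahmd

dedhahmd


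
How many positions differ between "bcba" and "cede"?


Comparing "bcba" and "cede" position by position:
  Position 0: 'b' vs 'c' => DIFFER
  Position 1: 'c' vs 'e' => DIFFER
  Position 2: 'b' vs 'd' => DIFFER
  Position 3: 'a' vs 'e' => DIFFER
Positions that differ: 4

4
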